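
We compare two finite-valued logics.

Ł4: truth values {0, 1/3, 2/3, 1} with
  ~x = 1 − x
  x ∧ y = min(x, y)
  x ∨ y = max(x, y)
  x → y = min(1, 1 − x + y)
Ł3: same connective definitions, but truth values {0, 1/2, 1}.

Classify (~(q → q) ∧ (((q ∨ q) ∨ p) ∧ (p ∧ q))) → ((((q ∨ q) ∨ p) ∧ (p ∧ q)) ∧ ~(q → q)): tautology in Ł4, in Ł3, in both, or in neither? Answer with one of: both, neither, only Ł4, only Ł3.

In Ł4: every assignment gives 1 — tautology.
In Ł3: every assignment gives 1 — tautology.

both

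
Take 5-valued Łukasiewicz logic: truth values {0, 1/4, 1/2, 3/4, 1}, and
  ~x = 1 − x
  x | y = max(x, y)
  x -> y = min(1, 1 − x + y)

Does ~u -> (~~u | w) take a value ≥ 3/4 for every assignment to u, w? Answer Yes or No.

No

Counterexample: take u = 0, w = 0.
~u = ~0 = 1
~u = ~0 = 1
~~u = ~1 = 0
~~u | w = 0 | 0 = 0
~u -> (~~u | w) = 1 -> 0 = 0
This gives 0, which is below 3/4.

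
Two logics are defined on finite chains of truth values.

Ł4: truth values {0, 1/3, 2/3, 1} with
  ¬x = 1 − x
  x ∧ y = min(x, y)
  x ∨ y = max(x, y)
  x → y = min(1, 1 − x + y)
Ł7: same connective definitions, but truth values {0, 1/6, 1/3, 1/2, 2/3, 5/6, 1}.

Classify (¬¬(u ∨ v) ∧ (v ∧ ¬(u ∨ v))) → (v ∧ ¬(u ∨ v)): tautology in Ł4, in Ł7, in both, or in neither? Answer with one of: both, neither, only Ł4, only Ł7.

both

In Ł4: every assignment gives 1 — tautology.
In Ł7: every assignment gives 1 — tautology.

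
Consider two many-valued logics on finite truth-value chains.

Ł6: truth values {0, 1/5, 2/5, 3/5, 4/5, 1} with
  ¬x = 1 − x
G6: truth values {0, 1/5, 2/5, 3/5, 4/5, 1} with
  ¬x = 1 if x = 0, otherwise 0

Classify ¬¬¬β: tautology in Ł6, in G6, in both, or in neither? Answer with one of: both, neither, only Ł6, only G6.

neither

In Ł6: at β = 1/5 the value is 4/5 — not a tautology.
In G6: at β = 1/5 the value is 0 — not a tautology.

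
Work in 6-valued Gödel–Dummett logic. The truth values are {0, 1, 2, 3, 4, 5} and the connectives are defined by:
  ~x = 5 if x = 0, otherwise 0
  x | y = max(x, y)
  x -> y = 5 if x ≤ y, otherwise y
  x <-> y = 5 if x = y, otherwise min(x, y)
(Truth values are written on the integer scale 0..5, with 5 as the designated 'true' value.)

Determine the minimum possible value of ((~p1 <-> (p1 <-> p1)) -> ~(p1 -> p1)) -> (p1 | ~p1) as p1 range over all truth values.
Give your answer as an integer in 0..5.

1

Take p1 = 1:
~p1 = ~1 = 0
p1 <-> p1 = 1 <-> 1 = 5
~p1 <-> (p1 <-> p1) = 0 <-> 5 = 0
p1 -> p1 = 1 -> 1 = 5
~(p1 -> p1) = ~5 = 0
(~p1 <-> (p1 <-> p1)) -> ~(p1 -> p1) = 0 -> 0 = 5
~p1 = ~1 = 0
p1 | ~p1 = 1 | 0 = 1
((~p1 <-> (p1 <-> p1)) -> ~(p1 -> p1)) -> (p1 | ~p1) = 5 -> 1 = 1
No assignment yields a value below 1, so this is the minimum.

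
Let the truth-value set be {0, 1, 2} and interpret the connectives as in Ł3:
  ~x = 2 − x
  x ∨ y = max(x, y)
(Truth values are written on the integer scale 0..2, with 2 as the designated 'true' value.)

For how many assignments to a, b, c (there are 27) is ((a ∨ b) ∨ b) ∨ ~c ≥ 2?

value 2: 19 assignments (counts)
value 1: 7 assignments
value 0: 1 assignment
So 19 of the 27 assignments meet the threshold.

19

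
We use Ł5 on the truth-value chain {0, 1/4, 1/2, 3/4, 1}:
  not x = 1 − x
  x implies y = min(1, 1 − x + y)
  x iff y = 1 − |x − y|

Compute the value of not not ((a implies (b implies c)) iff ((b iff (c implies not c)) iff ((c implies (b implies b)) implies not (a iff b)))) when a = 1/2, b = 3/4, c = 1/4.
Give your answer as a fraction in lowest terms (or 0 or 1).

1/2

b implies c = 3/4 implies 1/4 = 1/2
a implies (b implies c) = 1/2 implies 1/2 = 1
not c = not 1/4 = 3/4
c implies not c = 1/4 implies 3/4 = 1
b iff (c implies not c) = 3/4 iff 1 = 3/4
b implies b = 3/4 implies 3/4 = 1
c implies (b implies b) = 1/4 implies 1 = 1
a iff b = 1/2 iff 3/4 = 3/4
not (a iff b) = not 3/4 = 1/4
(c implies (b implies b)) implies not (a iff b) = 1 implies 1/4 = 1/4
(b iff (c implies not c)) iff ((c implies (b implies b)) implies not (a iff b)) = 3/4 iff 1/4 = 1/2
(a implies (b implies c)) iff ((b iff (c implies not c)) iff ((c implies (b implies b)) implies not (a iff b))) = 1 iff 1/2 = 1/2
not ((a implies (b implies c)) iff ((b iff (c implies not c)) iff ((c implies (b implies b)) implies not (a iff b)))) = not 1/2 = 1/2
not not ((a implies (b implies c)) iff ((b iff (c implies not c)) iff ((c implies (b implies b)) implies not (a iff b)))) = not 1/2 = 1/2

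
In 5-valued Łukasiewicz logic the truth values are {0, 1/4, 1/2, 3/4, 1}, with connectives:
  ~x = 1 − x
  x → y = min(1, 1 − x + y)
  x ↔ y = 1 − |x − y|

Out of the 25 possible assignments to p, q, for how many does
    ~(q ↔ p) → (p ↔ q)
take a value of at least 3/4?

value 1: 19 assignments (counts)
value 1/2: 4 assignments
value 0: 2 assignments
So 19 of the 25 assignments meet the threshold.

19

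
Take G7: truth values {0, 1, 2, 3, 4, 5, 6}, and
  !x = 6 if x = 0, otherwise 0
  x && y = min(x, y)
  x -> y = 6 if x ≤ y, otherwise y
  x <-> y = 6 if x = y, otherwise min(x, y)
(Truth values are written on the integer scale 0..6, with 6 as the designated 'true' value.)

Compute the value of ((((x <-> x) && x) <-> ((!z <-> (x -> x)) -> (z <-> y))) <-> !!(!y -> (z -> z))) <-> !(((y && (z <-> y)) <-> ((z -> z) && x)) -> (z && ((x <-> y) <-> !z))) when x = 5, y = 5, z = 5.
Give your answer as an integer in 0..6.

x <-> x = 5 <-> 5 = 6
(x <-> x) && x = 6 && 5 = 5
!z = !5 = 0
x -> x = 5 -> 5 = 6
!z <-> (x -> x) = 0 <-> 6 = 0
z <-> y = 5 <-> 5 = 6
(!z <-> (x -> x)) -> (z <-> y) = 0 -> 6 = 6
((x <-> x) && x) <-> ((!z <-> (x -> x)) -> (z <-> y)) = 5 <-> 6 = 5
!y = !5 = 0
z -> z = 5 -> 5 = 6
!y -> (z -> z) = 0 -> 6 = 6
!(!y -> (z -> z)) = !6 = 0
!!(!y -> (z -> z)) = !0 = 6
(((x <-> x) && x) <-> ((!z <-> (x -> x)) -> (z <-> y))) <-> !!(!y -> (z -> z)) = 5 <-> 6 = 5
z <-> y = 5 <-> 5 = 6
y && (z <-> y) = 5 && 6 = 5
z -> z = 5 -> 5 = 6
(z -> z) && x = 6 && 5 = 5
(y && (z <-> y)) <-> ((z -> z) && x) = 5 <-> 5 = 6
x <-> y = 5 <-> 5 = 6
!z = !5 = 0
(x <-> y) <-> !z = 6 <-> 0 = 0
z && ((x <-> y) <-> !z) = 5 && 0 = 0
((y && (z <-> y)) <-> ((z -> z) && x)) -> (z && ((x <-> y) <-> !z)) = 6 -> 0 = 0
!(((y && (z <-> y)) <-> ((z -> z) && x)) -> (z && ((x <-> y) <-> !z))) = !0 = 6
((((x <-> x) && x) <-> ((!z <-> (x -> x)) -> (z <-> y))) <-> !!(!y -> (z -> z))) <-> !(((y && (z <-> y)) <-> ((z -> z) && x)) -> (z && ((x <-> y) <-> !z))) = 5 <-> 6 = 5

5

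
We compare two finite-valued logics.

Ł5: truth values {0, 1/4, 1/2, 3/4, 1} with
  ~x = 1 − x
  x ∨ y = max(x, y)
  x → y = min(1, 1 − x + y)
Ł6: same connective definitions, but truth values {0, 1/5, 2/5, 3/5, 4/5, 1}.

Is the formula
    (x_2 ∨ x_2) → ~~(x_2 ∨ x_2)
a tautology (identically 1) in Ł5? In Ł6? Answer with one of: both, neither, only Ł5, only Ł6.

both

In Ł5: every assignment gives 1 — tautology.
In Ł6: every assignment gives 1 — tautology.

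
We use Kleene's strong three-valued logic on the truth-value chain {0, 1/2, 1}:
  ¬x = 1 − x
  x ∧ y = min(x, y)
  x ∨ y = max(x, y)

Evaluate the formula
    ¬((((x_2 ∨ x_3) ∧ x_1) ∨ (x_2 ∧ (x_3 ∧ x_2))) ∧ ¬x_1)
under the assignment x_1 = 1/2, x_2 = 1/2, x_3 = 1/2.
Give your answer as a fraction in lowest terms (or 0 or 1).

1/2

x_2 ∨ x_3 = 1/2 ∨ 1/2 = 1/2
(x_2 ∨ x_3) ∧ x_1 = 1/2 ∧ 1/2 = 1/2
x_3 ∧ x_2 = 1/2 ∧ 1/2 = 1/2
x_2 ∧ (x_3 ∧ x_2) = 1/2 ∧ 1/2 = 1/2
((x_2 ∨ x_3) ∧ x_1) ∨ (x_2 ∧ (x_3 ∧ x_2)) = 1/2 ∨ 1/2 = 1/2
¬x_1 = ¬1/2 = 1/2
(((x_2 ∨ x_3) ∧ x_1) ∨ (x_2 ∧ (x_3 ∧ x_2))) ∧ ¬x_1 = 1/2 ∧ 1/2 = 1/2
¬((((x_2 ∨ x_3) ∧ x_1) ∨ (x_2 ∧ (x_3 ∧ x_2))) ∧ ¬x_1) = ¬1/2 = 1/2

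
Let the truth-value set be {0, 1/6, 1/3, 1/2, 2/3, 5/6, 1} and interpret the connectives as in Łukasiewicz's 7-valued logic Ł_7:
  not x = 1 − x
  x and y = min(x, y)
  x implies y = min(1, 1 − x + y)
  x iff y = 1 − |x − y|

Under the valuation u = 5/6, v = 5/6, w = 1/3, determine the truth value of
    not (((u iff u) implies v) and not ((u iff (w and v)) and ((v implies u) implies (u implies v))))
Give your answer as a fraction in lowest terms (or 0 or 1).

u iff u = 5/6 iff 5/6 = 1
(u iff u) implies v = 1 implies 5/6 = 5/6
w and v = 1/3 and 5/6 = 1/3
u iff (w and v) = 5/6 iff 1/3 = 1/2
v implies u = 5/6 implies 5/6 = 1
u implies v = 5/6 implies 5/6 = 1
(v implies u) implies (u implies v) = 1 implies 1 = 1
(u iff (w and v)) and ((v implies u) implies (u implies v)) = 1/2 and 1 = 1/2
not ((u iff (w and v)) and ((v implies u) implies (u implies v))) = not 1/2 = 1/2
((u iff u) implies v) and not ((u iff (w and v)) and ((v implies u) implies (u implies v))) = 5/6 and 1/2 = 1/2
not (((u iff u) implies v) and not ((u iff (w and v)) and ((v implies u) implies (u implies v)))) = not 1/2 = 1/2

1/2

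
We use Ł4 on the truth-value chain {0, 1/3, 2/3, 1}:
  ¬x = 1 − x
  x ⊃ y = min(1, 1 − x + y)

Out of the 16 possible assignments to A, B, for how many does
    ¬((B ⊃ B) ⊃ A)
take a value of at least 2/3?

8

A = 0, B = 0 ↦ 1  ≥
A = 0, B = 1/3 ↦ 1  ≥
A = 0, B = 2/3 ↦ 1  ≥
A = 0, B = 1 ↦ 1  ≥
A = 1/3, B = 0 ↦ 2/3  ≥
A = 1/3, B = 1/3 ↦ 2/3  ≥
A = 1/3, B = 2/3 ↦ 2/3  ≥
A = 1/3, B = 1 ↦ 2/3  ≥
A = 2/3, B = 0 ↦ 1/3  <
A = 2/3, B = 1/3 ↦ 1/3  <
A = 2/3, B = 2/3 ↦ 1/3  <
A = 2/3, B = 1 ↦ 1/3  <
A = 1, B = 0 ↦ 0  <
A = 1, B = 1/3 ↦ 0  <
A = 1, B = 2/3 ↦ 0  <
A = 1, B = 1 ↦ 0  <
So 8 of the 16 assignments meet the threshold.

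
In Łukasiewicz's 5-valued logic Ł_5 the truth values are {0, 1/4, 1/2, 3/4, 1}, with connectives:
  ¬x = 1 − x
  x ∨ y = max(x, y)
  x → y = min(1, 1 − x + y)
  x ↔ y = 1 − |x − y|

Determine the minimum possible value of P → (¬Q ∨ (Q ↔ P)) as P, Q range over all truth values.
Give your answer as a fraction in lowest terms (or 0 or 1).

Take P = 1, Q = 1/2:
¬Q = ¬1/2 = 1/2
Q ↔ P = 1/2 ↔ 1 = 1/2
¬Q ∨ (Q ↔ P) = 1/2 ∨ 1/2 = 1/2
P → (¬Q ∨ (Q ↔ P)) = 1 → 1/2 = 1/2
No assignment yields a value below 1/2, so this is the minimum.

1/2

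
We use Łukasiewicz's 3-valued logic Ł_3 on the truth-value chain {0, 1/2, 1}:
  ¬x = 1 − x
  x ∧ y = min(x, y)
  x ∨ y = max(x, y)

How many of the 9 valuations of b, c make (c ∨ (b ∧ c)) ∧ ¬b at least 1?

1

b = 0, c = 0 ↦ 0  <
b = 0, c = 1/2 ↦ 1/2  <
b = 0, c = 1 ↦ 1  ≥
b = 1/2, c = 0 ↦ 0  <
b = 1/2, c = 1/2 ↦ 1/2  <
b = 1/2, c = 1 ↦ 1/2  <
b = 1, c = 0 ↦ 0  <
b = 1, c = 1/2 ↦ 0  <
b = 1, c = 1 ↦ 0  <
So 1 of the 9 assignments meets the threshold.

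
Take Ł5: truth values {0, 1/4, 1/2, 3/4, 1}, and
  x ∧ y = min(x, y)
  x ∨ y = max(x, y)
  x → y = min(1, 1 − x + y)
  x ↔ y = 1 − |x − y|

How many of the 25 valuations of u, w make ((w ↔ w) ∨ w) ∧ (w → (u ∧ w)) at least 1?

15

value 1: 15 assignments (counts)
value 3/4: 4 assignments
value 1/2: 3 assignments
value 1/4: 2 assignments
value 0: 1 assignment
So 15 of the 25 assignments meet the threshold.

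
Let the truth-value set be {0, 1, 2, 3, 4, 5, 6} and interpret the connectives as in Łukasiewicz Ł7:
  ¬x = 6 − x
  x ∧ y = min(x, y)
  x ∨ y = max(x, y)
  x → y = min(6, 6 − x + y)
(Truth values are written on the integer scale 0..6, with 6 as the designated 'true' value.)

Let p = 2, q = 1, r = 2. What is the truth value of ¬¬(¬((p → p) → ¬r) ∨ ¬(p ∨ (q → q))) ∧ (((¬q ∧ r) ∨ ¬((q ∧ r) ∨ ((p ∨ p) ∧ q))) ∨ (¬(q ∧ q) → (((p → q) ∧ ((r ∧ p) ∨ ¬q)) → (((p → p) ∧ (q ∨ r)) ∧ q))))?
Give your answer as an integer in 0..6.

p → p = 2 → 2 = 6
¬r = ¬2 = 4
(p → p) → ¬r = 6 → 4 = 4
¬((p → p) → ¬r) = ¬4 = 2
q → q = 1 → 1 = 6
p ∨ (q → q) = 2 ∨ 6 = 6
¬(p ∨ (q → q)) = ¬6 = 0
¬((p → p) → ¬r) ∨ ¬(p ∨ (q → q)) = 2 ∨ 0 = 2
¬(¬((p → p) → ¬r) ∨ ¬(p ∨ (q → q))) = ¬2 = 4
¬¬(¬((p → p) → ¬r) ∨ ¬(p ∨ (q → q))) = ¬4 = 2
¬q = ¬1 = 5
¬q ∧ r = 5 ∧ 2 = 2
q ∧ r = 1 ∧ 2 = 1
p ∨ p = 2 ∨ 2 = 2
(p ∨ p) ∧ q = 2 ∧ 1 = 1
(q ∧ r) ∨ ((p ∨ p) ∧ q) = 1 ∨ 1 = 1
¬((q ∧ r) ∨ ((p ∨ p) ∧ q)) = ¬1 = 5
(¬q ∧ r) ∨ ¬((q ∧ r) ∨ ((p ∨ p) ∧ q)) = 2 ∨ 5 = 5
q ∧ q = 1 ∧ 1 = 1
¬(q ∧ q) = ¬1 = 5
p → q = 2 → 1 = 5
r ∧ p = 2 ∧ 2 = 2
¬q = ¬1 = 5
(r ∧ p) ∨ ¬q = 2 ∨ 5 = 5
(p → q) ∧ ((r ∧ p) ∨ ¬q) = 5 ∧ 5 = 5
p → p = 2 → 2 = 6
q ∨ r = 1 ∨ 2 = 2
(p → p) ∧ (q ∨ r) = 6 ∧ 2 = 2
((p → p) ∧ (q ∨ r)) ∧ q = 2 ∧ 1 = 1
((p → q) ∧ ((r ∧ p) ∨ ¬q)) → (((p → p) ∧ (q ∨ r)) ∧ q) = 5 → 1 = 2
¬(q ∧ q) → (((p → q) ∧ ((r ∧ p) ∨ ¬q)) → (((p → p) ∧ (q ∨ r)) ∧ q)) = 5 → 2 = 3
((¬q ∧ r) ∨ ¬((q ∧ r) ∨ ((p ∨ p) ∧ q))) ∨ (¬(q ∧ q) → (((p → q) ∧ ((r ∧ p) ∨ ¬q)) → (((p → p) ∧ (q ∨ r)) ∧ q))) = 5 ∨ 3 = 5
¬¬(¬((p → p) → ¬r) ∨ ¬(p ∨ (q → q))) ∧ (((¬q ∧ r) ∨ ¬((q ∧ r) ∨ ((p ∨ p) ∧ q))) ∨ (¬(q ∧ q) → (((p → q) ∧ ((r ∧ p) ∨ ¬q)) → (((p → p) ∧ (q ∨ r)) ∧ q)))) = 2 ∧ 5 = 2

2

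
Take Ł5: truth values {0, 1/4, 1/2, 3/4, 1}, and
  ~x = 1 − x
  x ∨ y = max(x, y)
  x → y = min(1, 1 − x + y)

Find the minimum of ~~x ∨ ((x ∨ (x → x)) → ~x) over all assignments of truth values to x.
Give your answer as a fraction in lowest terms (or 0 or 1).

Take x = 1/2:
~x = ~1/2 = 1/2
~~x = ~1/2 = 1/2
x → x = 1/2 → 1/2 = 1
x ∨ (x → x) = 1/2 ∨ 1 = 1
~x = ~1/2 = 1/2
(x ∨ (x → x)) → ~x = 1 → 1/2 = 1/2
~~x ∨ ((x ∨ (x → x)) → ~x) = 1/2 ∨ 1/2 = 1/2
No assignment yields a value below 1/2, so this is the minimum.

1/2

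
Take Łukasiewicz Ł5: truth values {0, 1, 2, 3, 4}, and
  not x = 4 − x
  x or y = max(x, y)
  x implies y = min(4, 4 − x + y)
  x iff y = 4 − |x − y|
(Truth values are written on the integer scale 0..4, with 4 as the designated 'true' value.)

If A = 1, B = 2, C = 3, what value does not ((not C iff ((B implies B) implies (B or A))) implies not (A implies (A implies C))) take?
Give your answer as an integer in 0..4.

3

not C = not 3 = 1
B implies B = 2 implies 2 = 4
B or A = 2 or 1 = 2
(B implies B) implies (B or A) = 4 implies 2 = 2
not C iff ((B implies B) implies (B or A)) = 1 iff 2 = 3
A implies C = 1 implies 3 = 4
A implies (A implies C) = 1 implies 4 = 4
not (A implies (A implies C)) = not 4 = 0
(not C iff ((B implies B) implies (B or A))) implies not (A implies (A implies C)) = 3 implies 0 = 1
not ((not C iff ((B implies B) implies (B or A))) implies not (A implies (A implies C))) = not 1 = 3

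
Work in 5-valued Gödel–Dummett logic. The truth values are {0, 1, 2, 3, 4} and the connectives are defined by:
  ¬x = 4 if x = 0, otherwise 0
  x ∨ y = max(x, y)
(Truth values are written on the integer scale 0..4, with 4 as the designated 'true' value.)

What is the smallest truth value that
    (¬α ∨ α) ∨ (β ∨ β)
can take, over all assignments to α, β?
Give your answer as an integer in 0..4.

Take α = 1, β = 0:
¬α = ¬1 = 0
¬α ∨ α = 0 ∨ 1 = 1
β ∨ β = 0 ∨ 0 = 0
(¬α ∨ α) ∨ (β ∨ β) = 1 ∨ 0 = 1
No assignment yields a value below 1, so this is the minimum.

1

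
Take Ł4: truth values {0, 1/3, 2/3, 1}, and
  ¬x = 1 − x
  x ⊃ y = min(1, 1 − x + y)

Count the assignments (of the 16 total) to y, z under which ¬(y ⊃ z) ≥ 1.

y = 0, z = 0 ↦ 0  <
y = 0, z = 1/3 ↦ 0  <
y = 0, z = 2/3 ↦ 0  <
y = 0, z = 1 ↦ 0  <
y = 1/3, z = 0 ↦ 1/3  <
y = 1/3, z = 1/3 ↦ 0  <
y = 1/3, z = 2/3 ↦ 0  <
y = 1/3, z = 1 ↦ 0  <
y = 2/3, z = 0 ↦ 2/3  <
y = 2/3, z = 1/3 ↦ 1/3  <
y = 2/3, z = 2/3 ↦ 0  <
y = 2/3, z = 1 ↦ 0  <
y = 1, z = 0 ↦ 1  ≥
y = 1, z = 1/3 ↦ 2/3  <
y = 1, z = 2/3 ↦ 1/3  <
y = 1, z = 1 ↦ 0  <
So 1 of the 16 assignments meets the threshold.

1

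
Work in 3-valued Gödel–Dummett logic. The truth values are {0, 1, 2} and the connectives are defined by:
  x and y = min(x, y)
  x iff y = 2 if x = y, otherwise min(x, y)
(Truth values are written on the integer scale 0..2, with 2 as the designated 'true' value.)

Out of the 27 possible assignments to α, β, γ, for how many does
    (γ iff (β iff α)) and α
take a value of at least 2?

value 2: 3 assignments (counts)
value 1: 7 assignments
value 0: 17 assignments
So 3 of the 27 assignments meet the threshold.

3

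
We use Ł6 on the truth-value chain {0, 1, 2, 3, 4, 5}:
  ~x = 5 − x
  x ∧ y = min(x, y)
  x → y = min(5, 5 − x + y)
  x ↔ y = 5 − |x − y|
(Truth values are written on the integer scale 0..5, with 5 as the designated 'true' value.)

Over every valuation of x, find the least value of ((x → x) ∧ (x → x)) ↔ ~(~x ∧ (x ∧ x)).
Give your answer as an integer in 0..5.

Take x = 2:
x → x = 2 → 2 = 5
x → x = 2 → 2 = 5
(x → x) ∧ (x → x) = 5 ∧ 5 = 5
~x = ~2 = 3
x ∧ x = 2 ∧ 2 = 2
~x ∧ (x ∧ x) = 3 ∧ 2 = 2
~(~x ∧ (x ∧ x)) = ~2 = 3
((x → x) ∧ (x → x)) ↔ ~(~x ∧ (x ∧ x)) = 5 ↔ 3 = 3
No assignment yields a value below 3, so this is the minimum.

3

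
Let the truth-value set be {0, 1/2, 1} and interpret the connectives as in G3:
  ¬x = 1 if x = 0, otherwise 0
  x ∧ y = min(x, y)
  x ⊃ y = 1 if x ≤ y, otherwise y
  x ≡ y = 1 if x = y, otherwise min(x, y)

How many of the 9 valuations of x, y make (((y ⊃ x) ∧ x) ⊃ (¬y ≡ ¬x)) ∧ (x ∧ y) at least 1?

x = 0, y = 0 ↦ 0  <
x = 0, y = 1/2 ↦ 0  <
x = 0, y = 1 ↦ 0  <
x = 1/2, y = 0 ↦ 0  <
x = 1/2, y = 1/2 ↦ 1/2  <
x = 1/2, y = 1 ↦ 1/2  <
x = 1, y = 0 ↦ 0  <
x = 1, y = 1/2 ↦ 1/2  <
x = 1, y = 1 ↦ 1  ≥
So 1 of the 9 assignments meets the threshold.

1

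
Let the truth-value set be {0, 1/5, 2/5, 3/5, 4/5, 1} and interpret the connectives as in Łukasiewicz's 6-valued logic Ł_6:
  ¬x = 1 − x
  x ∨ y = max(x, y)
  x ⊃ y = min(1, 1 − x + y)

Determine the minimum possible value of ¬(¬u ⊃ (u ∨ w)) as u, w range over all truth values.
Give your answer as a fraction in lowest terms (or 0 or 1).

0

Take u = 0, w = 1:
¬u = ¬0 = 1
u ∨ w = 0 ∨ 1 = 1
¬u ⊃ (u ∨ w) = 1 ⊃ 1 = 1
¬(¬u ⊃ (u ∨ w)) = ¬1 = 0
No assignment yields a value below 0, so this is the minimum.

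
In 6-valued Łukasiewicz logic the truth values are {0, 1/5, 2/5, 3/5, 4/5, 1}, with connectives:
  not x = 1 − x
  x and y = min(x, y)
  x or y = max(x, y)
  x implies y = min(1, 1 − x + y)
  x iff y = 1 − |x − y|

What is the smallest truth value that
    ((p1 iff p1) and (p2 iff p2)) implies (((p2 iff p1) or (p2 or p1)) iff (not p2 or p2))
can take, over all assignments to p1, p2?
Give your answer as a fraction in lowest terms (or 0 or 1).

Take p1 = 2/5, p2 = 0:
p1 iff p1 = 2/5 iff 2/5 = 1
p2 iff p2 = 0 iff 0 = 1
(p1 iff p1) and (p2 iff p2) = 1 and 1 = 1
p2 iff p1 = 0 iff 2/5 = 3/5
p2 or p1 = 0 or 2/5 = 2/5
(p2 iff p1) or (p2 or p1) = 3/5 or 2/5 = 3/5
not p2 = not 0 = 1
not p2 or p2 = 1 or 0 = 1
((p2 iff p1) or (p2 or p1)) iff (not p2 or p2) = 3/5 iff 1 = 3/5
((p1 iff p1) and (p2 iff p2)) implies (((p2 iff p1) or (p2 or p1)) iff (not p2 or p2)) = 1 implies 3/5 = 3/5
No assignment yields a value below 3/5, so this is the minimum.

3/5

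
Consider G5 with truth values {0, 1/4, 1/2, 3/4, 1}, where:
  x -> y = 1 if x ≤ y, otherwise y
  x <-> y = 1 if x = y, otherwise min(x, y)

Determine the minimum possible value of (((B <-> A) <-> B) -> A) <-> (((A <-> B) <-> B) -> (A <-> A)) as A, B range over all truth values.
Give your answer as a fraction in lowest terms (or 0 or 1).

1/4

Take A = 1/4, B = 0:
B <-> A = 0 <-> 1/4 = 0
(B <-> A) <-> B = 0 <-> 0 = 1
((B <-> A) <-> B) -> A = 1 -> 1/4 = 1/4
A <-> B = 1/4 <-> 0 = 0
(A <-> B) <-> B = 0 <-> 0 = 1
A <-> A = 1/4 <-> 1/4 = 1
((A <-> B) <-> B) -> (A <-> A) = 1 -> 1 = 1
(((B <-> A) <-> B) -> A) <-> (((A <-> B) <-> B) -> (A <-> A)) = 1/4 <-> 1 = 1/4
No assignment yields a value below 1/4, so this is the minimum.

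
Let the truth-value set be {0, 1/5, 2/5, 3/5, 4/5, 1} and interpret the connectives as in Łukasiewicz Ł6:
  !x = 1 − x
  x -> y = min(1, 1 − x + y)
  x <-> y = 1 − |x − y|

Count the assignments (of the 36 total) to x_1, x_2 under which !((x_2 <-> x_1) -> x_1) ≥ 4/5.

value 1: 1 assignment (counts)
value 4/5: 2 assignments (counts)
value 3/5: 4 assignments
value 2/5: 5 assignments
value 1/5: 7 assignments
value 0: 17 assignments
So 3 of the 36 assignments meet the threshold.

3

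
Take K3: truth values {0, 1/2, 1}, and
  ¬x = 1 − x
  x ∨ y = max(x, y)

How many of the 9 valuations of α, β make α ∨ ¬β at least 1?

5

α = 0, β = 0 ↦ 1  ≥
α = 0, β = 1/2 ↦ 1/2  <
α = 0, β = 1 ↦ 0  <
α = 1/2, β = 0 ↦ 1  ≥
α = 1/2, β = 1/2 ↦ 1/2  <
α = 1/2, β = 1 ↦ 1/2  <
α = 1, β = 0 ↦ 1  ≥
α = 1, β = 1/2 ↦ 1  ≥
α = 1, β = 1 ↦ 1  ≥
So 5 of the 9 assignments meet the threshold.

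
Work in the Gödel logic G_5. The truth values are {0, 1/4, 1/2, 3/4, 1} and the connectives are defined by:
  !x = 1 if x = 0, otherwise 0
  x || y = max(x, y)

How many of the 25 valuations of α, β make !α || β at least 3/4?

13

value 1: 9 assignments (counts)
value 3/4: 4 assignments (counts)
value 1/2: 4 assignments
value 1/4: 4 assignments
value 0: 4 assignments
So 13 of the 25 assignments meet the threshold.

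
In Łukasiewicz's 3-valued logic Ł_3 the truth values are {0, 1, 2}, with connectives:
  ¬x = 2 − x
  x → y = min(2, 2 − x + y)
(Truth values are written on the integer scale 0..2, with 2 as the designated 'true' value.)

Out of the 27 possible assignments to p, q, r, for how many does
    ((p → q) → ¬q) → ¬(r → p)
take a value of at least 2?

value 2: 13 assignments (counts)
value 1: 5 assignments
value 0: 9 assignments
So 13 of the 27 assignments meet the threshold.

13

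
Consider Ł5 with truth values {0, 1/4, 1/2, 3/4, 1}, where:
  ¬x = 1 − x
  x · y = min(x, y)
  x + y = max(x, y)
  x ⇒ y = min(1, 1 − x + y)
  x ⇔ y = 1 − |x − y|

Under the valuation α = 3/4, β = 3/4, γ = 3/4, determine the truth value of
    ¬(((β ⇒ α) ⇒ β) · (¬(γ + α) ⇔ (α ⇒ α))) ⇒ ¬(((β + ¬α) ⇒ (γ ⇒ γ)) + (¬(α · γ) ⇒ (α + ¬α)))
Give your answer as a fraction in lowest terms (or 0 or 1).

1/4

β ⇒ α = 3/4 ⇒ 3/4 = 1
(β ⇒ α) ⇒ β = 1 ⇒ 3/4 = 3/4
γ + α = 3/4 + 3/4 = 3/4
¬(γ + α) = ¬3/4 = 1/4
α ⇒ α = 3/4 ⇒ 3/4 = 1
¬(γ + α) ⇔ (α ⇒ α) = 1/4 ⇔ 1 = 1/4
((β ⇒ α) ⇒ β) · (¬(γ + α) ⇔ (α ⇒ α)) = 3/4 · 1/4 = 1/4
¬(((β ⇒ α) ⇒ β) · (¬(γ + α) ⇔ (α ⇒ α))) = ¬1/4 = 3/4
¬α = ¬3/4 = 1/4
β + ¬α = 3/4 + 1/4 = 3/4
γ ⇒ γ = 3/4 ⇒ 3/4 = 1
(β + ¬α) ⇒ (γ ⇒ γ) = 3/4 ⇒ 1 = 1
α · γ = 3/4 · 3/4 = 3/4
¬(α · γ) = ¬3/4 = 1/4
¬α = ¬3/4 = 1/4
α + ¬α = 3/4 + 1/4 = 3/4
¬(α · γ) ⇒ (α + ¬α) = 1/4 ⇒ 3/4 = 1
((β + ¬α) ⇒ (γ ⇒ γ)) + (¬(α · γ) ⇒ (α + ¬α)) = 1 + 1 = 1
¬(((β + ¬α) ⇒ (γ ⇒ γ)) + (¬(α · γ) ⇒ (α + ¬α))) = ¬1 = 0
¬(((β ⇒ α) ⇒ β) · (¬(γ + α) ⇔ (α ⇒ α))) ⇒ ¬(((β + ¬α) ⇒ (γ ⇒ γ)) + (¬(α · γ) ⇒ (α + ¬α))) = 3/4 ⇒ 0 = 1/4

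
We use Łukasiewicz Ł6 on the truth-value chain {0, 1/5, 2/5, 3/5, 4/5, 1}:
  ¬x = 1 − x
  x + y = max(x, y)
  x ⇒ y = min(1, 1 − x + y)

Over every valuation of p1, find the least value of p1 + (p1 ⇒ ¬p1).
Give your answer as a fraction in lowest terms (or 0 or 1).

4/5

Take p1 = 3/5:
¬p1 = ¬3/5 = 2/5
p1 ⇒ ¬p1 = 3/5 ⇒ 2/5 = 4/5
p1 + (p1 ⇒ ¬p1) = 3/5 + 4/5 = 4/5
No assignment yields a value below 4/5, so this is the minimum.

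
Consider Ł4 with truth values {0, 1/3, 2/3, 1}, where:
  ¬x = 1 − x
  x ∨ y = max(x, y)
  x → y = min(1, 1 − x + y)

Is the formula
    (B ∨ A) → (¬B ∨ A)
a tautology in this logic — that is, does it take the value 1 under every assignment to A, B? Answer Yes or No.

Counterexample: take A = 0, B = 2/3.
B ∨ A = 2/3 ∨ 0 = 2/3
¬B = ¬2/3 = 1/3
¬B ∨ A = 1/3 ∨ 0 = 1/3
(B ∨ A) → (¬B ∨ A) = 2/3 → 1/3 = 2/3
This gives 2/3 ≠ 1.

No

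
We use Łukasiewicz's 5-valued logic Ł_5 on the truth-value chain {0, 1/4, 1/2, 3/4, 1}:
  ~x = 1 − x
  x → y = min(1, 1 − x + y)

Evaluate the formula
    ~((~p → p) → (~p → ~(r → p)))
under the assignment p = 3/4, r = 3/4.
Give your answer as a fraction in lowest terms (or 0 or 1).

~p = ~3/4 = 1/4
~p → p = 1/4 → 3/4 = 1
~p = ~3/4 = 1/4
r → p = 3/4 → 3/4 = 1
~(r → p) = ~1 = 0
~p → ~(r → p) = 1/4 → 0 = 3/4
(~p → p) → (~p → ~(r → p)) = 1 → 3/4 = 3/4
~((~p → p) → (~p → ~(r → p))) = ~3/4 = 1/4

1/4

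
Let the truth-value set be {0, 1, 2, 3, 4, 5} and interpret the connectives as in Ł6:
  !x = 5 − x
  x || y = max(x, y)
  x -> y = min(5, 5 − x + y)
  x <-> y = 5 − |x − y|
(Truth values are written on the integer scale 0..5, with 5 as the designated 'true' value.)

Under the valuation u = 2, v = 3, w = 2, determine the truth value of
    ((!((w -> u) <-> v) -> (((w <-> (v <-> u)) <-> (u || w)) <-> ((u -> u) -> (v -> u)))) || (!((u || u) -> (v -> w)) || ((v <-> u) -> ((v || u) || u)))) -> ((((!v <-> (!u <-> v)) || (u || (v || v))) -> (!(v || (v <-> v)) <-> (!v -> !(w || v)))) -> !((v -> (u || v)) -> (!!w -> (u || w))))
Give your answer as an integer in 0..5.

3

w -> u = 2 -> 2 = 5
(w -> u) <-> v = 5 <-> 3 = 3
!((w -> u) <-> v) = !3 = 2
v <-> u = 3 <-> 2 = 4
w <-> (v <-> u) = 2 <-> 4 = 3
u || w = 2 || 2 = 2
(w <-> (v <-> u)) <-> (u || w) = 3 <-> 2 = 4
u -> u = 2 -> 2 = 5
v -> u = 3 -> 2 = 4
(u -> u) -> (v -> u) = 5 -> 4 = 4
((w <-> (v <-> u)) <-> (u || w)) <-> ((u -> u) -> (v -> u)) = 4 <-> 4 = 5
!((w -> u) <-> v) -> (((w <-> (v <-> u)) <-> (u || w)) <-> ((u -> u) -> (v -> u))) = 2 -> 5 = 5
u || u = 2 || 2 = 2
v -> w = 3 -> 2 = 4
(u || u) -> (v -> w) = 2 -> 4 = 5
!((u || u) -> (v -> w)) = !5 = 0
v <-> u = 3 <-> 2 = 4
v || u = 3 || 2 = 3
(v || u) || u = 3 || 2 = 3
(v <-> u) -> ((v || u) || u) = 4 -> 3 = 4
!((u || u) -> (v -> w)) || ((v <-> u) -> ((v || u) || u)) = 0 || 4 = 4
(!((w -> u) <-> v) -> (((w <-> (v <-> u)) <-> (u || w)) <-> ((u -> u) -> (v -> u)))) || (!((u || u) -> (v -> w)) || ((v <-> u) -> ((v || u) || u))) = 5 || 4 = 5
!v = !3 = 2
!u = !2 = 3
!u <-> v = 3 <-> 3 = 5
!v <-> (!u <-> v) = 2 <-> 5 = 2
v || v = 3 || 3 = 3
u || (v || v) = 2 || 3 = 3
(!v <-> (!u <-> v)) || (u || (v || v)) = 2 || 3 = 3
v <-> v = 3 <-> 3 = 5
v || (v <-> v) = 3 || 5 = 5
!(v || (v <-> v)) = !5 = 0
!v = !3 = 2
w || v = 2 || 3 = 3
!(w || v) = !3 = 2
!v -> !(w || v) = 2 -> 2 = 5
!(v || (v <-> v)) <-> (!v -> !(w || v)) = 0 <-> 5 = 0
((!v <-> (!u <-> v)) || (u || (v || v))) -> (!(v || (v <-> v)) <-> (!v -> !(w || v))) = 3 -> 0 = 2
u || v = 2 || 3 = 3
v -> (u || v) = 3 -> 3 = 5
!w = !2 = 3
!!w = !3 = 2
u || w = 2 || 2 = 2
!!w -> (u || w) = 2 -> 2 = 5
(v -> (u || v)) -> (!!w -> (u || w)) = 5 -> 5 = 5
!((v -> (u || v)) -> (!!w -> (u || w))) = !5 = 0
(((!v <-> (!u <-> v)) || (u || (v || v))) -> (!(v || (v <-> v)) <-> (!v -> !(w || v)))) -> !((v -> (u || v)) -> (!!w -> (u || w))) = 2 -> 0 = 3
((!((w -> u) <-> v) -> (((w <-> (v <-> u)) <-> (u || w)) <-> ((u -> u) -> (v -> u)))) || (!((u || u) -> (v -> w)) || ((v <-> u) -> ((v || u) || u)))) -> ((((!v <-> (!u <-> v)) || (u || (v || v))) -> (!(v || (v <-> v)) <-> (!v -> !(w || v)))) -> !((v -> (u || v)) -> (!!w -> (u || w)))) = 5 -> 3 = 3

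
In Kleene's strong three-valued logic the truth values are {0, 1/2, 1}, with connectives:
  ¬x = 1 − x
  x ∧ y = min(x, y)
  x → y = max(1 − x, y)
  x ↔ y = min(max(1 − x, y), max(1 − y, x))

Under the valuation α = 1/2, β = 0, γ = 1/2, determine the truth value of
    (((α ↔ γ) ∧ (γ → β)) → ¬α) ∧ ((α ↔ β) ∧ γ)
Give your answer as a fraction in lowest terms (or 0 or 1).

1/2

α ↔ γ = 1/2 ↔ 1/2 = 1/2
γ → β = 1/2 → 0 = 1/2
(α ↔ γ) ∧ (γ → β) = 1/2 ∧ 1/2 = 1/2
¬α = ¬1/2 = 1/2
((α ↔ γ) ∧ (γ → β)) → ¬α = 1/2 → 1/2 = 1/2
α ↔ β = 1/2 ↔ 0 = 1/2
(α ↔ β) ∧ γ = 1/2 ∧ 1/2 = 1/2
(((α ↔ γ) ∧ (γ → β)) → ¬α) ∧ ((α ↔ β) ∧ γ) = 1/2 ∧ 1/2 = 1/2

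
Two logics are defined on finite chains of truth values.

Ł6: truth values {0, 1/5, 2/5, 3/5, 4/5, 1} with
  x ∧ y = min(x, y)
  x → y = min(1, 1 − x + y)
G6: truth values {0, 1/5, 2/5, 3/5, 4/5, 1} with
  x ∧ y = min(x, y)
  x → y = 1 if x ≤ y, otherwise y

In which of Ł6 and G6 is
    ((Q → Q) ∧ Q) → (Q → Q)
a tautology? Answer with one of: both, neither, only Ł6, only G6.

both

In Ł6: every assignment gives 1 — tautology.
In G6: every assignment gives 1 — tautology.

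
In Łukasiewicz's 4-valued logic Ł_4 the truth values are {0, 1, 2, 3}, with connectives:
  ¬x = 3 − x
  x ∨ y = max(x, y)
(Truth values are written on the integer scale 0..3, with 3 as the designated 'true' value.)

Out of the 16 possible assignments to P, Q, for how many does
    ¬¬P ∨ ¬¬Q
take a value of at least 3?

P = 0, Q = 0 ↦ 0  <
P = 0, Q = 1 ↦ 1  <
P = 0, Q = 2 ↦ 2  <
P = 0, Q = 3 ↦ 3  ≥
P = 1, Q = 0 ↦ 1  <
P = 1, Q = 1 ↦ 1  <
P = 1, Q = 2 ↦ 2  <
P = 1, Q = 3 ↦ 3  ≥
P = 2, Q = 0 ↦ 2  <
P = 2, Q = 1 ↦ 2  <
P = 2, Q = 2 ↦ 2  <
P = 2, Q = 3 ↦ 3  ≥
P = 3, Q = 0 ↦ 3  ≥
P = 3, Q = 1 ↦ 3  ≥
P = 3, Q = 2 ↦ 3  ≥
P = 3, Q = 3 ↦ 3  ≥
So 7 of the 16 assignments meet the threshold.

7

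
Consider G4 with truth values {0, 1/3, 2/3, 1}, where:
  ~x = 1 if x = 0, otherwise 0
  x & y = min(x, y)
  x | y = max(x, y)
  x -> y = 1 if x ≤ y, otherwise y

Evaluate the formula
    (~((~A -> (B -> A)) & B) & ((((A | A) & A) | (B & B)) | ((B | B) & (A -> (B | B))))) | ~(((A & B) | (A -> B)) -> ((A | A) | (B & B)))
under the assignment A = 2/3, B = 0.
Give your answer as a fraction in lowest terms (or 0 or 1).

2/3

~A = ~2/3 = 0
B -> A = 0 -> 2/3 = 1
~A -> (B -> A) = 0 -> 1 = 1
(~A -> (B -> A)) & B = 1 & 0 = 0
~((~A -> (B -> A)) & B) = ~0 = 1
A | A = 2/3 | 2/3 = 2/3
(A | A) & A = 2/3 & 2/3 = 2/3
B & B = 0 & 0 = 0
((A | A) & A) | (B & B) = 2/3 | 0 = 2/3
B | B = 0 | 0 = 0
B | B = 0 | 0 = 0
A -> (B | B) = 2/3 -> 0 = 0
(B | B) & (A -> (B | B)) = 0 & 0 = 0
(((A | A) & A) | (B & B)) | ((B | B) & (A -> (B | B))) = 2/3 | 0 = 2/3
~((~A -> (B -> A)) & B) & ((((A | A) & A) | (B & B)) | ((B | B) & (A -> (B | B)))) = 1 & 2/3 = 2/3
A & B = 2/3 & 0 = 0
A -> B = 2/3 -> 0 = 0
(A & B) | (A -> B) = 0 | 0 = 0
A | A = 2/3 | 2/3 = 2/3
B & B = 0 & 0 = 0
(A | A) | (B & B) = 2/3 | 0 = 2/3
((A & B) | (A -> B)) -> ((A | A) | (B & B)) = 0 -> 2/3 = 1
~(((A & B) | (A -> B)) -> ((A | A) | (B & B))) = ~1 = 0
(~((~A -> (B -> A)) & B) & ((((A | A) & A) | (B & B)) | ((B | B) & (A -> (B | B))))) | ~(((A & B) | (A -> B)) -> ((A | A) | (B & B))) = 2/3 | 0 = 2/3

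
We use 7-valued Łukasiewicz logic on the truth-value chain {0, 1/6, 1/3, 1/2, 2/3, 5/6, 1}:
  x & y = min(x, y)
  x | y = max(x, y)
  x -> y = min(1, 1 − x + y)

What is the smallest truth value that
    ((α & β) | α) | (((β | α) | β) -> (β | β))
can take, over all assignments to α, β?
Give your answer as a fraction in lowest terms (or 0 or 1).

Take α = 1/2, β = 0:
α & β = 1/2 & 0 = 0
(α & β) | α = 0 | 1/2 = 1/2
β | α = 0 | 1/2 = 1/2
(β | α) | β = 1/2 | 0 = 1/2
β | β = 0 | 0 = 0
((β | α) | β) -> (β | β) = 1/2 -> 0 = 1/2
((α & β) | α) | (((β | α) | β) -> (β | β)) = 1/2 | 1/2 = 1/2
No assignment yields a value below 1/2, so this is the minimum.

1/2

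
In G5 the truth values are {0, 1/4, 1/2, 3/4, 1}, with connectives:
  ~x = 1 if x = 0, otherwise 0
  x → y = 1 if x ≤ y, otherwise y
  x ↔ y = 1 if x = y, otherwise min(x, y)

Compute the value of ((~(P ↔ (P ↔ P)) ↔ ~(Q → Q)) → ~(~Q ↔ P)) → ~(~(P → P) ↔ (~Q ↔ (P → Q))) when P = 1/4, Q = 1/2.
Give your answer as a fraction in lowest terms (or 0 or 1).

P ↔ P = 1/4 ↔ 1/4 = 1
P ↔ (P ↔ P) = 1/4 ↔ 1 = 1/4
~(P ↔ (P ↔ P)) = ~1/4 = 0
Q → Q = 1/2 → 1/2 = 1
~(Q → Q) = ~1 = 0
~(P ↔ (P ↔ P)) ↔ ~(Q → Q) = 0 ↔ 0 = 1
~Q = ~1/2 = 0
~Q ↔ P = 0 ↔ 1/4 = 0
~(~Q ↔ P) = ~0 = 1
(~(P ↔ (P ↔ P)) ↔ ~(Q → Q)) → ~(~Q ↔ P) = 1 → 1 = 1
P → P = 1/4 → 1/4 = 1
~(P → P) = ~1 = 0
~Q = ~1/2 = 0
P → Q = 1/4 → 1/2 = 1
~Q ↔ (P → Q) = 0 ↔ 1 = 0
~(P → P) ↔ (~Q ↔ (P → Q)) = 0 ↔ 0 = 1
~(~(P → P) ↔ (~Q ↔ (P → Q))) = ~1 = 0
((~(P ↔ (P ↔ P)) ↔ ~(Q → Q)) → ~(~Q ↔ P)) → ~(~(P → P) ↔ (~Q ↔ (P → Q))) = 1 → 0 = 0

0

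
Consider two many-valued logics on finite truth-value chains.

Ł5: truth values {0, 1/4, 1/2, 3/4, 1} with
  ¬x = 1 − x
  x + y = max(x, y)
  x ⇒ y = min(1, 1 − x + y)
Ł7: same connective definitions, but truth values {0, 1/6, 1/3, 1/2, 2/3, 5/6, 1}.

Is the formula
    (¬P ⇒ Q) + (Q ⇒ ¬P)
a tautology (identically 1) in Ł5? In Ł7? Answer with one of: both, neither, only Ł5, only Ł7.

In Ł5: every assignment gives 1 — tautology.
In Ł7: every assignment gives 1 — tautology.

both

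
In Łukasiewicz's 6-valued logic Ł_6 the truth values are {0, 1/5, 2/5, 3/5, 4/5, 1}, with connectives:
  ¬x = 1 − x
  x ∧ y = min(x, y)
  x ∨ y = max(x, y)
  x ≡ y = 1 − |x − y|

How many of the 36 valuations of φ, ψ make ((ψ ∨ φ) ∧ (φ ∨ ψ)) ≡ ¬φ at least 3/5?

18

value 1: 3 assignments (counts)
value 4/5: 11 assignments (counts)
value 3/5: 4 assignments (counts)
value 2/5: 9 assignments
value 1/5: 2 assignments
value 0: 7 assignments
So 18 of the 36 assignments meet the threshold.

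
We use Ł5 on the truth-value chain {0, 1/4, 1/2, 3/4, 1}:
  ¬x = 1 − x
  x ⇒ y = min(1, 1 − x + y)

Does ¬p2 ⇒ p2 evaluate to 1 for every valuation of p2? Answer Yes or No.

No

Counterexample: take p2 = 0.
¬p2 = ¬0 = 1
¬p2 ⇒ p2 = 1 ⇒ 0 = 0
This gives 0 ≠ 1.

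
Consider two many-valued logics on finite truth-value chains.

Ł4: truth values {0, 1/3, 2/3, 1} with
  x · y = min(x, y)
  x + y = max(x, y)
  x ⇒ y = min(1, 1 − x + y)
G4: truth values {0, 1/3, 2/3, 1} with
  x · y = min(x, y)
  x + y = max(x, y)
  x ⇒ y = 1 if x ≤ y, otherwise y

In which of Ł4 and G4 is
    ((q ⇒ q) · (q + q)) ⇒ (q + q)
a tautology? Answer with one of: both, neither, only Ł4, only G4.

In Ł4: every assignment gives 1 — tautology.
In G4: every assignment gives 1 — tautology.

both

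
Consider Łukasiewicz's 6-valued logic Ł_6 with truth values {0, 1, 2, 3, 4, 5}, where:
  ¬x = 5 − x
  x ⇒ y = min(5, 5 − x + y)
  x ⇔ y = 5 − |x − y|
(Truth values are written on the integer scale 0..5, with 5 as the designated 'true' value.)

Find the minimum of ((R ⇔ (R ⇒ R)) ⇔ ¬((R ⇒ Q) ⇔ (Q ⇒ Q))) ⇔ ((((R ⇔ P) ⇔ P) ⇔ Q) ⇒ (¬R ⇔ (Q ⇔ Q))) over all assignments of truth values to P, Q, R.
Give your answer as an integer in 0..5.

Take P = 0, Q = 4, R = 2:
R ⇒ R = 2 ⇒ 2 = 5
R ⇔ (R ⇒ R) = 2 ⇔ 5 = 2
R ⇒ Q = 2 ⇒ 4 = 5
Q ⇒ Q = 4 ⇒ 4 = 5
(R ⇒ Q) ⇔ (Q ⇒ Q) = 5 ⇔ 5 = 5
¬((R ⇒ Q) ⇔ (Q ⇒ Q)) = ¬5 = 0
(R ⇔ (R ⇒ R)) ⇔ ¬((R ⇒ Q) ⇔ (Q ⇒ Q)) = 2 ⇔ 0 = 3
R ⇔ P = 2 ⇔ 0 = 3
(R ⇔ P) ⇔ P = 3 ⇔ 0 = 2
((R ⇔ P) ⇔ P) ⇔ Q = 2 ⇔ 4 = 3
¬R = ¬2 = 3
Q ⇔ Q = 4 ⇔ 4 = 5
¬R ⇔ (Q ⇔ Q) = 3 ⇔ 5 = 3
(((R ⇔ P) ⇔ P) ⇔ Q) ⇒ (¬R ⇔ (Q ⇔ Q)) = 3 ⇒ 3 = 5
((R ⇔ (R ⇒ R)) ⇔ ¬((R ⇒ Q) ⇔ (Q ⇒ Q))) ⇔ ((((R ⇔ P) ⇔ P) ⇔ Q) ⇒ (¬R ⇔ (Q ⇔ Q))) = 3 ⇔ 5 = 3
No assignment yields a value below 3, so this is the minimum.

3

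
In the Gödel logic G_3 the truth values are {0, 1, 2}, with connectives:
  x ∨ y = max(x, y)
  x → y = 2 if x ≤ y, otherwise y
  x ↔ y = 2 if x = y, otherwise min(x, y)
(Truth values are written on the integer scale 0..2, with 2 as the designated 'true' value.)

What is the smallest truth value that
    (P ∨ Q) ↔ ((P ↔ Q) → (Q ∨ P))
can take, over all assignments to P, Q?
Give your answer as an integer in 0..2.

Take P = 0, Q = 1:
P ∨ Q = 0 ∨ 1 = 1
P ↔ Q = 0 ↔ 1 = 0
Q ∨ P = 1 ∨ 0 = 1
(P ↔ Q) → (Q ∨ P) = 0 → 1 = 2
(P ∨ Q) ↔ ((P ↔ Q) → (Q ∨ P)) = 1 ↔ 2 = 1
No assignment yields a value below 1, so this is the minimum.

1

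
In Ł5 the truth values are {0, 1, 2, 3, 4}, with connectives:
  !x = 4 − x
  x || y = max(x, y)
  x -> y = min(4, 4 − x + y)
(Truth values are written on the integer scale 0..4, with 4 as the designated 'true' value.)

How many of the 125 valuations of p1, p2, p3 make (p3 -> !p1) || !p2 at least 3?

value 4: 85 assignments (counts)
value 3: 22 assignments (counts)
value 2: 12 assignments
value 1: 5 assignments
value 0: 1 assignment
So 107 of the 125 assignments meet the threshold.

107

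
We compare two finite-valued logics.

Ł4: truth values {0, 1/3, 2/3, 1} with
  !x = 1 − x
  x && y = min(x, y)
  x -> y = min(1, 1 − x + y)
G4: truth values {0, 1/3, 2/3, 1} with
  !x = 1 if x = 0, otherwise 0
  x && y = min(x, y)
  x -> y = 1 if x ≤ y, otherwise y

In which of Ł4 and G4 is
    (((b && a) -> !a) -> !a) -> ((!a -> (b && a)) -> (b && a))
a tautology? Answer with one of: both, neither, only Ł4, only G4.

only Ł4

In Ł4: every assignment gives 1 — tautology.
In G4: at a = 1/3, b = 1/3 the value is 1/3 — not a tautology.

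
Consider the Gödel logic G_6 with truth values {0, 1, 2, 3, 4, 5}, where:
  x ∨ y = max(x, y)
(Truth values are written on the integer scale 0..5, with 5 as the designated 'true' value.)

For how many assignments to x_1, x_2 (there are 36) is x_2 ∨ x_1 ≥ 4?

value 5: 11 assignments (counts)
value 4: 9 assignments (counts)
value 3: 7 assignments
value 2: 5 assignments
value 1: 3 assignments
value 0: 1 assignment
So 20 of the 36 assignments meet the threshold.

20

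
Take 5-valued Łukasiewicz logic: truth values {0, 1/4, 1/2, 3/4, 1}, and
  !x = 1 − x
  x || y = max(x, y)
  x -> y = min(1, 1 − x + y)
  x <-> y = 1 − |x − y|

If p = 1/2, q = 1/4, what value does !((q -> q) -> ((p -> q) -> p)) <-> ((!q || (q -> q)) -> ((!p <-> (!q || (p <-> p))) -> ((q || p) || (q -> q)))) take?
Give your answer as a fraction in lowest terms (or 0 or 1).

q -> q = 1/4 -> 1/4 = 1
p -> q = 1/2 -> 1/4 = 3/4
(p -> q) -> p = 3/4 -> 1/2 = 3/4
(q -> q) -> ((p -> q) -> p) = 1 -> 3/4 = 3/4
!((q -> q) -> ((p -> q) -> p)) = !3/4 = 1/4
!q = !1/4 = 3/4
q -> q = 1/4 -> 1/4 = 1
!q || (q -> q) = 3/4 || 1 = 1
!p = !1/2 = 1/2
!q = !1/4 = 3/4
p <-> p = 1/2 <-> 1/2 = 1
!q || (p <-> p) = 3/4 || 1 = 1
!p <-> (!q || (p <-> p)) = 1/2 <-> 1 = 1/2
q || p = 1/4 || 1/2 = 1/2
q -> q = 1/4 -> 1/4 = 1
(q || p) || (q -> q) = 1/2 || 1 = 1
(!p <-> (!q || (p <-> p))) -> ((q || p) || (q -> q)) = 1/2 -> 1 = 1
(!q || (q -> q)) -> ((!p <-> (!q || (p <-> p))) -> ((q || p) || (q -> q))) = 1 -> 1 = 1
!((q -> q) -> ((p -> q) -> p)) <-> ((!q || (q -> q)) -> ((!p <-> (!q || (p <-> p))) -> ((q || p) || (q -> q)))) = 1/4 <-> 1 = 1/4

1/4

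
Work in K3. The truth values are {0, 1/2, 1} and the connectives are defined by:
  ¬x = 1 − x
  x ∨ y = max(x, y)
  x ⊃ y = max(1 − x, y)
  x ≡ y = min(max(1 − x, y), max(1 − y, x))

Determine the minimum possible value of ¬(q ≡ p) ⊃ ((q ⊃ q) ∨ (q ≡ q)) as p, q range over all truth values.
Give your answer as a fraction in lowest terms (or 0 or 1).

Take p = 0, q = 1/2:
q ≡ p = 1/2 ≡ 0 = 1/2
¬(q ≡ p) = ¬1/2 = 1/2
q ⊃ q = 1/2 ⊃ 1/2 = 1/2
q ≡ q = 1/2 ≡ 1/2 = 1/2
(q ⊃ q) ∨ (q ≡ q) = 1/2 ∨ 1/2 = 1/2
¬(q ≡ p) ⊃ ((q ⊃ q) ∨ (q ≡ q)) = 1/2 ⊃ 1/2 = 1/2
No assignment yields a value below 1/2, so this is the minimum.

1/2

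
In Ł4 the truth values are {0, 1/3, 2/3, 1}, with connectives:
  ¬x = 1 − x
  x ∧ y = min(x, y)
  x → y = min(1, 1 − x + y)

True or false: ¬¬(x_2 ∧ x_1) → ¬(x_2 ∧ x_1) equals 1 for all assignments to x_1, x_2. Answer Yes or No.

Counterexample: take x_1 = 2/3, x_2 = 2/3.
x_2 ∧ x_1 = 2/3 ∧ 2/3 = 2/3
¬(x_2 ∧ x_1) = ¬2/3 = 1/3
¬¬(x_2 ∧ x_1) = ¬1/3 = 2/3
x_2 ∧ x_1 = 2/3 ∧ 2/3 = 2/3
¬(x_2 ∧ x_1) = ¬2/3 = 1/3
¬¬(x_2 ∧ x_1) → ¬(x_2 ∧ x_1) = 2/3 → 1/3 = 2/3
This gives 2/3 ≠ 1.

No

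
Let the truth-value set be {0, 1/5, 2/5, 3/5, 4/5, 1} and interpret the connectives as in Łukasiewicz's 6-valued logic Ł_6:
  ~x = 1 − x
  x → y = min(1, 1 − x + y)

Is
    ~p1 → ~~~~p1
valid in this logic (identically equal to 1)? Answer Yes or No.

Counterexample: take p1 = 0.
~p1 = ~0 = 1
~p1 = ~0 = 1
~~p1 = ~1 = 0
~~~p1 = ~0 = 1
~~~~p1 = ~1 = 0
~p1 → ~~~~p1 = 1 → 0 = 0
This gives 0 ≠ 1.

No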